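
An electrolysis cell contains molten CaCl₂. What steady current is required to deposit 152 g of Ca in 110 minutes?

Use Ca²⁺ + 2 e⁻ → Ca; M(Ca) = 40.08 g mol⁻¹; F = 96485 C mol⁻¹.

n(Ca) = 152 / 40.08 = 3.792 mol.
n(e⁻) = 2 × 3.792 = 7.585 mol.
Q = n(e⁻)·F = 7.585 × 96485 = 731800 C.
I = Q/t = 731800 / 6600.0 s = 111 A.

111 A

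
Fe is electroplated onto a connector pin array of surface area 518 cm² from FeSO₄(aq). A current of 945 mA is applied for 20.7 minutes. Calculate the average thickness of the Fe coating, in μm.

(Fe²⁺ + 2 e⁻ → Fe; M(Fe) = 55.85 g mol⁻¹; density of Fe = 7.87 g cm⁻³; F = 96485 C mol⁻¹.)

Q = I·t = 0.9450 × 1242.0 = 1174 C; n(e⁻) = 0.01216 mol.
n(Fe) = n(e⁻)/2 = 0.006082 mol, so m = 0.006082 × 55.85 = 0.3397 g.
Volume = m/ρ = 0.3397 / 7.87 = 0.04316 cm³.
Thickness = V/A = 0.04316 / 518 = 8.33 × 10⁻⁵ cm = 0.833 μm.

0.833 μm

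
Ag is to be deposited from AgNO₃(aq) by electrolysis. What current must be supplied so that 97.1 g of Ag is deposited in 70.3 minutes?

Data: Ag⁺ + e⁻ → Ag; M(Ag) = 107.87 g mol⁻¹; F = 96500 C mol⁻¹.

20.6 A

n(Ag) = 97.1 / 107.87 = 0.9002 mol.
n(e⁻) = 1 × 0.9002 = 0.9002 mol.
Q = n(e⁻)·F = 0.9002 × 96500 = 86870 C.
I = Q/t = 86870 / 4218.0 s = 20.6 A.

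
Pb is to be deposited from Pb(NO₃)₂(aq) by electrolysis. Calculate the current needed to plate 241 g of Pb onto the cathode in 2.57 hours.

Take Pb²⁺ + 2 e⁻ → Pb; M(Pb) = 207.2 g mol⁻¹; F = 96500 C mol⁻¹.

n(Pb) = 241 / 207.2 = 1.163 mol.
n(e⁻) = 2 × 1.163 = 2.326 mol.
Q = n(e⁻)·F = 2.326 × 96500 = 224500 C.
I = Q/t = 224500 / 9252.0 s = 24.3 A.

24.3 A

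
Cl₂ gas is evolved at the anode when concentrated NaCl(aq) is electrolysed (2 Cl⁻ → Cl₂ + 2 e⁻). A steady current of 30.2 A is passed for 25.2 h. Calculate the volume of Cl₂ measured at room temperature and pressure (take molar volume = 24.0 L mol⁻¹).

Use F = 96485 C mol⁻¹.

341 L

Q = I·t = 30.20 A × 90720 s = 2740000 C.
n(e⁻) = Q/F = 2740000 / 96485 = 28.40 mol.
2 electrons are transferred per Cl₂ molecule, so n(Cl₂) = 28.40 / 2 = 14.20 mol.
V = n × V_m = 14.20 × 24.0 = 341 L.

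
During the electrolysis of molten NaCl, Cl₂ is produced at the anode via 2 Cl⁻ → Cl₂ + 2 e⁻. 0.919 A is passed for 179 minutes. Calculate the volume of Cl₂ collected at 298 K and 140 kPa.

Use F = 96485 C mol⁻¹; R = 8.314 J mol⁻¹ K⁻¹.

0.905 L

Q = I·t = 0.9190 A × 10740 s = 9870 C.
n(e⁻) = Q/F = 9870 / 96485 = 0.1023 mol.
2 electrons are transferred per Cl₂ molecule, so n(Cl₂) = 0.1023 / 2 = 0.05115 mol.
V = nRT/P = (0.05115 × 8.314 × 298) / (140 × 10³ Pa) = 9.05 × 10⁻⁴ m³ = 0.905 L.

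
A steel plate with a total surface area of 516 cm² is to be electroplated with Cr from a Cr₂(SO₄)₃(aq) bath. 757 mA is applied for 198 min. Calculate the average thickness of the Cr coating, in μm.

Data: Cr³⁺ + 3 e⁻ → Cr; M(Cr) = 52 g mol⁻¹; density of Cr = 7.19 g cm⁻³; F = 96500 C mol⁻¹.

Q = I·t = 0.7570 × 11880 = 8993 C; n(e⁻) = 0.09319 mol.
n(Cr) = n(e⁻)/3 = 0.03106 mol, so m = 0.03106 × 52 = 1.615 g.
Volume = m/ρ = 1.615 / 7.19 = 0.2247 cm³.
Thickness = V/A = 0.2247 / 516 = 4.35 × 10⁻⁴ cm = 4.35 μm.

4.35 μm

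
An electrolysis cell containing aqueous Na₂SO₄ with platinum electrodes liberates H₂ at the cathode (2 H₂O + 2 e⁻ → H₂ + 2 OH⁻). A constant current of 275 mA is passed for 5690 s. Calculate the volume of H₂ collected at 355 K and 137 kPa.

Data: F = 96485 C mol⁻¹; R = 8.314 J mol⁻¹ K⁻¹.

Q = I·t = 0.2750 A × 5690.0 s = 1565 C.
n(e⁻) = Q/F = 1565 / 96485 = 0.01622 mol.
2 electrons are transferred per H₂ molecule, so n(H₂) = 0.01622 / 2 = 0.008109 mol.
V = nRT/P = (0.008109 × 8.314 × 355) / (137 × 10³ Pa) = 1.75 × 10⁻⁴ m³ = 0.175 L.

0.175 L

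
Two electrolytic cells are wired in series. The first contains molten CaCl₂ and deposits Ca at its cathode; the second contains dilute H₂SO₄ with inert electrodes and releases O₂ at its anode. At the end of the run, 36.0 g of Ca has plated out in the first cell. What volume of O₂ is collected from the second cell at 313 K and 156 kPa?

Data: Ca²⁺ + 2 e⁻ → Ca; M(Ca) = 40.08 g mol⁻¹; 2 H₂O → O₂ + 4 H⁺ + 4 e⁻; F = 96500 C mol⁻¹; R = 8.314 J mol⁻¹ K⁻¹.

7.49 L

n(Ca) = 36.0 / 40.08 = 0.8982 mol, so n(e⁻) = 2 × 0.8982 = 1.796 mol.
The cells are in series, so the same 1.796 mol of electrons passes through the second cell.
2 H₂O → O₂ + 4 H⁺ + 4 e⁻ — 4 mol e⁻ per mol O₂, so n(O₂) = 1.796/4 = 0.4491 mol.
V = nRT/P = (0.4491 × 8.314 × 313) / (156 × 10³) = 0.00749 m³ = 7.49 L.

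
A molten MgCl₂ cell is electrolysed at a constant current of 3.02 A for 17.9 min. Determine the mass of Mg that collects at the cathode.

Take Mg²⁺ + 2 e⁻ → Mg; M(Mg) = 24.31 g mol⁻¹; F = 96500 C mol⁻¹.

0.409 g

Q = I·t = 3.020 A × 1074.0 s = 3243 C.
n(e⁻) = Q/F = 3243 / 96500 = 0.03361 mol.
Mg²⁺ + 2 e⁻ → Mg, so n(Mg) = n(e⁻)/2 = 0.01681 mol.
m = n·M = 0.01681 × 24.31 = 0.409 g.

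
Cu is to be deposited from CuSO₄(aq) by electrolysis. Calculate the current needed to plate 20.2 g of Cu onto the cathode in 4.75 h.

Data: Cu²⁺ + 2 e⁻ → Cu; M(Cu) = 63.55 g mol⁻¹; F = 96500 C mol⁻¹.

3.59 A

n(Cu) = 20.2 / 63.55 = 0.3179 mol.
n(e⁻) = 2 × 0.3179 = 0.6357 mol.
Q = n(e⁻)·F = 0.6357 × 96500 = 61350 C.
I = Q/t = 61350 / 17100 s = 3.59 A.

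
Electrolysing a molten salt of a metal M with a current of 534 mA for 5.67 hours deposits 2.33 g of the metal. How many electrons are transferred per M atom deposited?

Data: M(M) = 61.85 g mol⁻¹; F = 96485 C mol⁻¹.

Q = I·t = 0.5340 A × 20412 s = 10900 C, so n(e⁻) = 10900/96485 = 0.1130 mol.
n(M) deposited = 2.33 / 61.85 = 0.03767 mol.
Electrons per atom = n(e⁻)/n(M) = 0.1130 / 0.03767 = 3.00 ≈ 3, so the ion is M³⁺.

3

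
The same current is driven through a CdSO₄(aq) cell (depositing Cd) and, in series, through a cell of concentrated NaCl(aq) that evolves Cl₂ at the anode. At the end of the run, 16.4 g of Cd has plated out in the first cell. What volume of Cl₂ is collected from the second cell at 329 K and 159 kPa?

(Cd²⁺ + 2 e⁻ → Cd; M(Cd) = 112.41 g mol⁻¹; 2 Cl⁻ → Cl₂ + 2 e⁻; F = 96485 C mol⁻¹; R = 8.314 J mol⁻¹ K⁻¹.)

2.51 L

n(Cd) = 16.4 / 112.41 = 0.1459 mol, so n(e⁻) = 2 × 0.1459 = 0.2918 mol.
The cells are in series, so the same 0.2918 mol of electrons passes through the second cell.
2 Cl⁻ → Cl₂ + 2 e⁻ — 2 mol e⁻ per mol Cl₂, so n(Cl₂) = 0.2918/2 = 0.1459 mol.
V = nRT/P = (0.1459 × 8.314 × 329) / (159 × 10³) = 0.00251 m³ = 2.51 L.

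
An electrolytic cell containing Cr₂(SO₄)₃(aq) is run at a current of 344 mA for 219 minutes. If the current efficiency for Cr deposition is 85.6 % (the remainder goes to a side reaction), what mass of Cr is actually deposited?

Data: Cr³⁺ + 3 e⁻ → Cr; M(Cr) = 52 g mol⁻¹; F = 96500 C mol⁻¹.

Q = I·t = 0.3440 × 13140 = 4520 C.
n(e⁻) = 4520/96500 = 0.04684 mol; theoretically n(Cr) = 0.04684/3 = 0.01561 mol, m_theo = 0.8119 g.
At 85.6 % efficiency, m_actual = 0.856 × 0.8119 = 0.695 g.

0.695 g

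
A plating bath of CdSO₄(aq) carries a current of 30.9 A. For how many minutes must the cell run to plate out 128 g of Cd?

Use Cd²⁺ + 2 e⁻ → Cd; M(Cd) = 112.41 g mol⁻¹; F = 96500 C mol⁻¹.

n(Cd) = m/M = 128 / 112.41 = 1.139 mol.
Each Cd atom requires 2 electrons, so n(e⁻) = 2 × 1.139 = 2.277 mol.
Q = n(e⁻)·F = 2.277 × 96500 = 219800 C.
t = Q/I = 219800 / 30.90 A = 7112 s = 119 min.

119 min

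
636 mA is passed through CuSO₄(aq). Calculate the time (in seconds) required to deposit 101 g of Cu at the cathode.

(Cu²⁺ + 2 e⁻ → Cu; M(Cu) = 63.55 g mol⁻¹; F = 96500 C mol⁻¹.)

4.82 × 10⁵ s

n(Cu) = m/M = 101 / 63.55 = 1.589 mol.
Each Cu atom requires 2 electrons, so n(e⁻) = 2 × 1.589 = 3.179 mol.
Q = n(e⁻)·F = 3.179 × 96500 = 306700 C.
t = Q/I = 306700 / 0.6360 A = 482300 s.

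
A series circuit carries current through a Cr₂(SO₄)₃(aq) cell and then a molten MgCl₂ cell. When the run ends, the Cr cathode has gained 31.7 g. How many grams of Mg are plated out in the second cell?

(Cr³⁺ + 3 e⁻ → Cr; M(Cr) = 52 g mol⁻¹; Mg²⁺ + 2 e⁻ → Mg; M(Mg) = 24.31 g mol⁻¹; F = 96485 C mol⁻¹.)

n(Cr) = 31.7 / 52 = 0.6096 mol.
Since Cr³⁺ + 3 e⁻ → Cr, n(e⁻) passed = 3 × 0.6096 = 1.829 mol.
Cells in series carry the same charge, so the same 1.829 mol of electrons passes through cell 2.
Mg²⁺ + 2 e⁻ → Mg, so n(Mg) = 1.829 / 2 = 0.9144 mol.
m(Mg) = 0.9144 × 24.31 = 22.2 g.

22.2 g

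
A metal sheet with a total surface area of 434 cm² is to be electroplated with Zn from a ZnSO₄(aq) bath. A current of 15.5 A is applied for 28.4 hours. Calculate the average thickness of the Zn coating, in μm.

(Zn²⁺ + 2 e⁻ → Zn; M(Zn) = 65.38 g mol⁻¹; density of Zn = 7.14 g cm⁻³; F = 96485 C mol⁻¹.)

1730 μm

Q = I·t = 15.50 × 102240 = 1585000 C; n(e⁻) = 16.42 mol.
n(Zn) = n(e⁻)/2 = 8.212 mol, so m = 8.212 × 65.38 = 536.9 g.
Volume = m/ρ = 536.9 / 7.14 = 75.20 cm³.
Thickness = V/A = 75.20 / 434 = 0.173 cm = 1730 μm.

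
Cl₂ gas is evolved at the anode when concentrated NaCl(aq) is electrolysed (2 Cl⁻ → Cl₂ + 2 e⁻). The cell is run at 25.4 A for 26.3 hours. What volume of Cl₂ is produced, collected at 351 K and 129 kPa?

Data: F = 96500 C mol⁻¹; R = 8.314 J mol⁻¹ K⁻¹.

Q = I·t = 25.40 A × 94680 s = 2405000 C.
n(e⁻) = Q/F = 2405000 / 96500 = 24.92 mol.
2 electrons are transferred per Cl₂ molecule, so n(Cl₂) = 24.92 / 2 = 12.46 mol.
V = nRT/P = (12.46 × 8.314 × 351) / (129 × 10³ Pa) = 0.282 m³ = 282 L.

282 L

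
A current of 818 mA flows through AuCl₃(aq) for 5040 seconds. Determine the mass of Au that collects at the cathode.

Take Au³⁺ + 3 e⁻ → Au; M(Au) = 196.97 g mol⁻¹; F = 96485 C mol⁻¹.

2.81 g

Q = I·t = 0.8180 A × 5040.0 s = 4123 C.
n(e⁻) = Q/F = 4123 / 96485 = 0.04273 mol.
Au³⁺ + 3 e⁻ → Au, so n(Au) = n(e⁻)/3 = 0.01424 mol.
m = n·M = 0.01424 × 196.97 = 2.81 g.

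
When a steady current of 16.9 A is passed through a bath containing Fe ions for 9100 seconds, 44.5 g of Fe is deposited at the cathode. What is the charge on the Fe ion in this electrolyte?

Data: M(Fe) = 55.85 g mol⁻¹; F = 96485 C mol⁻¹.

Q = I·t = 16.90 A × 9100.0 s = 153800 C, so n(e⁻) = 153800/96485 = 1.594 mol.
n(Fe) deposited = 44.5 / 55.85 = 0.7968 mol.
Electrons per atom = n(e⁻)/n(Fe) = 1.594 / 0.7968 = 2.00 ≈ 2, so the ion is Fe²⁺.

+2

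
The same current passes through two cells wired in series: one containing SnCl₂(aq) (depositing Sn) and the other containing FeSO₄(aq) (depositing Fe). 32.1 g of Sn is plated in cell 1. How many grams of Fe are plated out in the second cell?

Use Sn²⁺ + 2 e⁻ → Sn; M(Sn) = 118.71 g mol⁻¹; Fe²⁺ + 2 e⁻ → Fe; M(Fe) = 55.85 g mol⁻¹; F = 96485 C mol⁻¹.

n(Sn) = 32.1 / 118.71 = 0.2704 mol.
Since Sn²⁺ + 2 e⁻ → Sn, n(e⁻) passed = 2 × 0.2704 = 0.5408 mol.
Cells in series carry the same charge, so the same 0.5408 mol of electrons passes through cell 2.
Fe²⁺ + 2 e⁻ → Fe, so n(Fe) = 0.5408 / 2 = 0.2704 mol.
m(Fe) = 0.2704 × 55.85 = 15.1 g.

15.1 g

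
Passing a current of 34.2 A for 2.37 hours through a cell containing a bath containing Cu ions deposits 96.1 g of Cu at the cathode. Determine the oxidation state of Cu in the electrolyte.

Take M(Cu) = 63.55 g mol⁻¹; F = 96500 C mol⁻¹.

+2

Q = I·t = 34.20 A × 8532.0 s = 291800 C, so n(e⁻) = 291800/96500 = 3.024 mol.
n(Cu) deposited = 96.1 / 63.55 = 1.512 mol.
Electrons per atom = n(e⁻)/n(Cu) = 3.024 / 1.512 = 2.00 ≈ 2, so the ion is Cu²⁺.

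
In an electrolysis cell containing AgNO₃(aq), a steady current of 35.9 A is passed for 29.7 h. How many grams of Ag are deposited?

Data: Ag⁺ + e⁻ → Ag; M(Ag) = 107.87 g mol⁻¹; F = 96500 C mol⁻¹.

Q = I·t = 35.90 A × 106920 s = 3838000 C.
n(e⁻) = Q/F = 3838000 / 96500 = 39.78 mol.
Ag⁺ + e⁻ → Ag, so n(Ag) = n(e⁻)/1 = 39.78 mol.
m = n·M = 39.78 × 107.87 = 4290 g.

4290 g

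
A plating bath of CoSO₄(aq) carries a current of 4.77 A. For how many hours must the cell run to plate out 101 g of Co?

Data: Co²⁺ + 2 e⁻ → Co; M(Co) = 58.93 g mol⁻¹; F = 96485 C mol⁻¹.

19.3 h

n(Co) = m/M = 101 / 58.93 = 1.714 mol.
Each Co atom requires 2 electrons, so n(e⁻) = 2 × 1.714 = 3.428 mol.
Q = n(e⁻)·F = 3.428 × 96485 = 330700 C.
t = Q/I = 330700 / 4.770 A = 69340 s = 19.3 h.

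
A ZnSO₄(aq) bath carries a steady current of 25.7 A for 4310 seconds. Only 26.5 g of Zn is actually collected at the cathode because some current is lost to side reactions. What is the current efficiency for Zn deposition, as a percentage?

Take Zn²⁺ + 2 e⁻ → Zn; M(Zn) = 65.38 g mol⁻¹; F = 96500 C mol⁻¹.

70.6 %

Q = I·t = 25.70 × 4310.0 = 110800 C; n(e⁻) = 110800/96500 = 1.148 mol.
Theoretical n(Zn) = n(e⁻)/2 = 0.5739 mol, i.e. m_theo = 0.5739 × 65.38 = 37.52 g.
Efficiency = m_actual / m_theo = 26.5 / 37.52 = 70.6 %.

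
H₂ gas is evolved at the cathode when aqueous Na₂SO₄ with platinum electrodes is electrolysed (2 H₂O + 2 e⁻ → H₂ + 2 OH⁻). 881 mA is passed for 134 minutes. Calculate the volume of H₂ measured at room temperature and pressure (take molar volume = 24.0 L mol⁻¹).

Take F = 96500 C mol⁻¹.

0.881 L

Q = I·t = 0.8810 A × 8040.0 s = 7083 C.
n(e⁻) = Q/F = 7083 / 96500 = 0.07340 mol.
2 electrons are transferred per H₂ molecule, so n(H₂) = 0.07340 / 2 = 0.03670 mol.
V = n × V_m = 0.03670 × 24.0 = 0.881 L.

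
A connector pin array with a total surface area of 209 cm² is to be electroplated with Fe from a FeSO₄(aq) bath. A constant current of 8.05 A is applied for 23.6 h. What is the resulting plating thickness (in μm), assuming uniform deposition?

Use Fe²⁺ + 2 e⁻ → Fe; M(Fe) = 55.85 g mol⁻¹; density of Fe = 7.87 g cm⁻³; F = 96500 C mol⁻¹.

1200 μm

Q = I·t = 8.050 × 84960 = 683900 C; n(e⁻) = 7.087 mol.
n(Fe) = n(e⁻)/2 = 3.544 mol, so m = 3.544 × 55.85 = 197.9 g.
Volume = m/ρ = 197.9 / 7.87 = 25.15 cm³.
Thickness = V/A = 25.15 / 209 = 0.120 cm = 1200 μm.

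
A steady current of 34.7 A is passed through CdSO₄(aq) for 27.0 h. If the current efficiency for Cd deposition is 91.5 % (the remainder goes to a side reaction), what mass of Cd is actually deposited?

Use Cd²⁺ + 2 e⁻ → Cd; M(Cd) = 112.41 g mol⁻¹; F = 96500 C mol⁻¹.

Q = I·t = 34.70 × 97200 = 3373000 C.
n(e⁻) = 3373000/96500 = 34.95 mol; theoretically n(Cd) = 34.95/2 = 17.48 mol, m_theo = 1964 g.
At 91.5 % efficiency, m_actual = 0.915 × 1964 = 1800 g.

1800 g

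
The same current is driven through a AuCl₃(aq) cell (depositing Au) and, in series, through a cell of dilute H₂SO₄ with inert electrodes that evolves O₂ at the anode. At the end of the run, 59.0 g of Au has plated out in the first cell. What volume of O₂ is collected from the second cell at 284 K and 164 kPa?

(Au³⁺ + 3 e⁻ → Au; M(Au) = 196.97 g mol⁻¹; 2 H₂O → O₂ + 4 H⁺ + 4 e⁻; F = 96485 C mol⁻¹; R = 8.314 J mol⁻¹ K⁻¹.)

n(Au) = 59.0 / 196.97 = 0.2995 mol, so n(e⁻) = 3 × 0.2995 = 0.8986 mol.
The cells are in series, so the same 0.8986 mol of electrons passes through the second cell.
2 H₂O → O₂ + 4 H⁺ + 4 e⁻ — 4 mol e⁻ per mol O₂, so n(O₂) = 0.8986/4 = 0.2247 mol.
V = nRT/P = (0.2247 × 8.314 × 284) / (164 × 10³) = 0.00323 m³ = 3.23 L.

3.23 L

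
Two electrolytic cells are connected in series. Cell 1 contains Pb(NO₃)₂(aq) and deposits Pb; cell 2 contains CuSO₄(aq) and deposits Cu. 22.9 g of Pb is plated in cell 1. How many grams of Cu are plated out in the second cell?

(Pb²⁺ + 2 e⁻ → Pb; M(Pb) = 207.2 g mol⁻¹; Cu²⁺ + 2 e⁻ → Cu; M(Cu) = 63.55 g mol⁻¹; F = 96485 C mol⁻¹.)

n(Pb) = 22.9 / 207.2 = 0.1105 mol.
Since Pb²⁺ + 2 e⁻ → Pb, n(e⁻) passed = 2 × 0.1105 = 0.2210 mol.
Cells in series carry the same charge, so the same 0.2210 mol of electrons passes through cell 2.
Cu²⁺ + 2 e⁻ → Cu, so n(Cu) = 0.2210 / 2 = 0.1105 mol.
m(Cu) = 0.1105 × 63.55 = 7.02 g.

7.02 g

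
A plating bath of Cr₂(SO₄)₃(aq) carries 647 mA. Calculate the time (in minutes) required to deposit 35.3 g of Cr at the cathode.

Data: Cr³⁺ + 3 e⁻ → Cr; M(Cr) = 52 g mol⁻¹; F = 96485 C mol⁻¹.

n(Cr) = m/M = 35.3 / 52 = 0.6788 mol.
Each Cr atom requires 3 electrons, so n(e⁻) = 3 × 0.6788 = 2.037 mol.
Q = n(e⁻)·F = 2.037 × 96485 = 196500 C.
t = Q/I = 196500 / 0.6470 A = 303700 s = 5060 min.

5060 min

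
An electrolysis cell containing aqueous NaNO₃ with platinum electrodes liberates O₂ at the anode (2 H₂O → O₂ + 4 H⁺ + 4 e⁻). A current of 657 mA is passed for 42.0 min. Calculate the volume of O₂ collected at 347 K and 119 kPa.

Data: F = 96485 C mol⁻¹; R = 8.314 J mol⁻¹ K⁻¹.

Q = I·t = 0.6570 A × 2520.0 s = 1656 C.
n(e⁻) = Q/F = 1656 / 96485 = 0.01716 mol.
4 electrons are transferred per O₂ molecule, so n(O₂) = 0.01716 / 4 = 0.004290 mol.
V = nRT/P = (0.004290 × 8.314 × 347) / (119 × 10³ Pa) = 1.04 × 10⁻⁴ m³ = 0.104 L.

0.104 L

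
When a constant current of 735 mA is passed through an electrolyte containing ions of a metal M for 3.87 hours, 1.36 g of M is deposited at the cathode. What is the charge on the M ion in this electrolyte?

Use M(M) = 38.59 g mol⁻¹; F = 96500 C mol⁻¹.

Q = I·t = 0.7350 A × 13932 s = 10240 C, so n(e⁻) = 10240/96500 = 0.1061 mol.
n(M) deposited = 1.36 / 38.59 = 0.03524 mol.
Electrons per atom = n(e⁻)/n(M) = 0.1061 / 0.03524 = 3.01 ≈ 3, so the ion is M³⁺.

+3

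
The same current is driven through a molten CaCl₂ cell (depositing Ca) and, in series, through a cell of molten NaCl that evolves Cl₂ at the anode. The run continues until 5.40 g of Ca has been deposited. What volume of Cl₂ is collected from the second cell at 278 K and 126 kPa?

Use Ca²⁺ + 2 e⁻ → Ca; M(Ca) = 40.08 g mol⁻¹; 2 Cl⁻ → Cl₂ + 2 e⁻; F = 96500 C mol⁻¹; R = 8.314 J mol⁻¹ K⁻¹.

2.47 L

n(Ca) = 5.40 / 40.08 = 0.1347 mol, so n(e⁻) = 2 × 0.1347 = 0.2695 mol.
The cells are in series, so the same 0.2695 mol of electrons passes through the second cell.
2 Cl⁻ → Cl₂ + 2 e⁻ — 2 mol e⁻ per mol Cl₂, so n(Cl₂) = 0.2695/2 = 0.1347 mol.
V = nRT/P = (0.1347 × 8.314 × 278) / (126 × 10³) = 0.00247 m³ = 2.47 L.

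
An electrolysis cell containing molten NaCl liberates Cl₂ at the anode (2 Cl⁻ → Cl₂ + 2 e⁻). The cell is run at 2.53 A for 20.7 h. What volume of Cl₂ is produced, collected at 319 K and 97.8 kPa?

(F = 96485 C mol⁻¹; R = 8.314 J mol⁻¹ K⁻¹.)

26.5 L

Q = I·t = 2.530 A × 74520 s = 188500 C.
n(e⁻) = Q/F = 188500 / 96485 = 1.954 mol.
2 electrons are transferred per Cl₂ molecule, so n(Cl₂) = 1.954 / 2 = 0.9770 mol.
V = nRT/P = (0.9770 × 8.314 × 319) / (97.8 × 10³ Pa) = 0.0265 m³ = 26.5 L.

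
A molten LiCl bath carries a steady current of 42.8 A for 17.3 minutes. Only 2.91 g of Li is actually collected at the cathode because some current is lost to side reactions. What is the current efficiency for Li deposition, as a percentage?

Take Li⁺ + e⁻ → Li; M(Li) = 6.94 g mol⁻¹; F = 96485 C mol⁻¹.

Q = I·t = 42.80 × 1038.0 = 44430 C; n(e⁻) = 44430/96485 = 0.4604 mol.
Theoretical n(Li) = n(e⁻)/1 = 0.4604 mol, i.e. m_theo = 0.4604 × 6.94 = 3.196 g.
Efficiency = m_actual / m_theo = 2.91 / 3.196 = 91.1 %.

91.1 %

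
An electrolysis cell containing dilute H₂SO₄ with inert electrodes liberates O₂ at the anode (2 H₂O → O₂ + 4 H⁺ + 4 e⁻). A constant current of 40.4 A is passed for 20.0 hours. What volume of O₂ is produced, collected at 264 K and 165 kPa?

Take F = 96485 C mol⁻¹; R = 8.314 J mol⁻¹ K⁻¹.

100 L

Q = I·t = 40.40 A × 72000 s = 2909000 C.
n(e⁻) = Q/F = 2909000 / 96485 = 30.15 mol.
4 electrons are transferred per O₂ molecule, so n(O₂) = 30.15 / 4 = 7.537 mol.
V = nRT/P = (7.537 × 8.314 × 264) / (165 × 10³ Pa) = 0.100 m³ = 100 L.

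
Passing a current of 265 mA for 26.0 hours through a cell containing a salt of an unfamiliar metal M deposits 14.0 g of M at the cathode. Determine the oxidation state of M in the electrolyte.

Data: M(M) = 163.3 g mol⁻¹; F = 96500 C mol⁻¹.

+3

Q = I·t = 0.2650 A × 93600 s = 24800 C, so n(e⁻) = 24800/96500 = 0.2570 mol.
n(M) deposited = 14.0 / 163.3 = 0.08573 mol.
Electrons per atom = n(e⁻)/n(M) = 0.2570 / 0.08573 = 3.00 ≈ 3, so the ion is M³⁺.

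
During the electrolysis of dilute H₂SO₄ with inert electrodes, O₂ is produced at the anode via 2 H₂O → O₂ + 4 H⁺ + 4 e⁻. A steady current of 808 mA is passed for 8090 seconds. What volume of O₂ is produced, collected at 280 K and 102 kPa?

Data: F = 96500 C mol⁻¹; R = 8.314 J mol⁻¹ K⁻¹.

Q = I·t = 0.8080 A × 8090.0 s = 6537 C.
n(e⁻) = Q/F = 6537 / 96500 = 0.06774 mol.
4 electrons are transferred per O₂ molecule, so n(O₂) = 0.06774 / 4 = 0.01693 mol.
V = nRT/P = (0.01693 × 8.314 × 280) / (102 × 10³ Pa) = 3.86 × 10⁻⁴ m³ = 0.386 L.

0.386 L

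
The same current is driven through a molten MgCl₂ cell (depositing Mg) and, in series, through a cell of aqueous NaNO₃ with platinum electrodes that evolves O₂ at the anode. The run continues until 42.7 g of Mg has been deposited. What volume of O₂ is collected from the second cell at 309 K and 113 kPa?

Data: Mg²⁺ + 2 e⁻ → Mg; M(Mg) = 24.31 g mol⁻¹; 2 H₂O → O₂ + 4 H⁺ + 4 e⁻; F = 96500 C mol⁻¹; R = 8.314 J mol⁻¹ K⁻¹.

20.0 L

n(Mg) = 42.7 / 24.31 = 1.756 mol, so n(e⁻) = 2 × 1.756 = 3.513 mol.
The cells are in series, so the same 3.513 mol of electrons passes through the second cell.
2 H₂O → O₂ + 4 H⁺ + 4 e⁻ — 4 mol e⁻ per mol O₂, so n(O₂) = 3.513/4 = 0.8782 mol.
V = nRT/P = (0.8782 × 8.314 × 309) / (113 × 10³) = 0.0200 m³ = 20.0 L.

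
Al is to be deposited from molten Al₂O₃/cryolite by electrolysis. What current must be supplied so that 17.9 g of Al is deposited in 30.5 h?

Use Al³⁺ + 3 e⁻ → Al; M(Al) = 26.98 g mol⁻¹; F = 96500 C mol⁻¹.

1.75 A

n(Al) = 17.9 / 26.98 = 0.6635 mol.
n(e⁻) = 3 × 0.6635 = 1.990 mol.
Q = n(e⁻)·F = 1.990 × 96500 = 192100 C.
I = Q/t = 192100 / 109800 s = 1.75 A.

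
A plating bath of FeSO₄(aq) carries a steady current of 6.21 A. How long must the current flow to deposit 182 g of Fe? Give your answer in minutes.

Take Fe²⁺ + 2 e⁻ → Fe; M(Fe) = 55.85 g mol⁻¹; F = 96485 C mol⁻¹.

1690 min

n(Fe) = m/M = 182 / 55.85 = 3.259 mol.
Each Fe atom requires 2 electrons, so n(e⁻) = 2 × 3.259 = 6.517 mol.
Q = n(e⁻)·F = 6.517 × 96485 = 628800 C.
t = Q/I = 628800 / 6.210 A = 101300 s = 1690 min.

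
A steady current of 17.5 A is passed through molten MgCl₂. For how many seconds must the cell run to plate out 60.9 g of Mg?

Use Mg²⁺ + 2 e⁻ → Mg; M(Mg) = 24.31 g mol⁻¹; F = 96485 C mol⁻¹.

27600 s

n(Mg) = m/M = 60.9 / 24.31 = 2.505 mol.
Each Mg atom requires 2 electrons, so n(e⁻) = 2 × 2.505 = 5.010 mol.
Q = n(e⁻)·F = 5.010 × 96485 = 483400 C.
t = Q/I = 483400 / 17.50 A = 27620 s.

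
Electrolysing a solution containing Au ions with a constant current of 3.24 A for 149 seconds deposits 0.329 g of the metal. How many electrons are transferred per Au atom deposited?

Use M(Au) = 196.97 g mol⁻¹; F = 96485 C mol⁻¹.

Q = I·t = 3.240 A × 149.00 s = 482.8 C, so n(e⁻) = 482.8/96485 = 0.005003 mol.
n(Au) deposited = 0.329 / 196.97 = 0.001670 mol.
Electrons per atom = n(e⁻)/n(Au) = 0.005003 / 0.001670 = 3.00 ≈ 3, so the ion is Au³⁺.

3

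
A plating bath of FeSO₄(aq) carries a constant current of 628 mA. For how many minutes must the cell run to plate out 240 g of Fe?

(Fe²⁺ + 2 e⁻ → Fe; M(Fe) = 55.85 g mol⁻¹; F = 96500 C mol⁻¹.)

22000 min

n(Fe) = m/M = 240 / 55.85 = 4.297 mol.
Each Fe atom requires 2 electrons, so n(e⁻) = 2 × 4.297 = 8.594 mol.
Q = n(e⁻)·F = 8.594 × 96500 = 829400 C.
t = Q/I = 829400 / 0.6280 A = 1321000 s = 22000 min.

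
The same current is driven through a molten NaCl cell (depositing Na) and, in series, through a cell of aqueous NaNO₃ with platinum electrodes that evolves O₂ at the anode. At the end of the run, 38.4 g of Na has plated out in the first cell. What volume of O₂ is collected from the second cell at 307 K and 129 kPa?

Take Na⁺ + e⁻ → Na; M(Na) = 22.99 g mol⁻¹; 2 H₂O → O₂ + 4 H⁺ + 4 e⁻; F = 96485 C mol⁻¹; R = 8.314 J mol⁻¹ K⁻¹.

8.26 L

n(Na) = 38.4 / 22.99 = 1.670 mol, so n(e⁻) = 1 × 1.670 = 1.670 mol.
The cells are in series, so the same 1.670 mol of electrons passes through the second cell.
2 H₂O → O₂ + 4 H⁺ + 4 e⁻ — 4 mol e⁻ per mol O₂, so n(O₂) = 1.670/4 = 0.4176 mol.
V = nRT/P = (0.4176 × 8.314 × 307) / (129 × 10³) = 0.00826 m³ = 8.26 L.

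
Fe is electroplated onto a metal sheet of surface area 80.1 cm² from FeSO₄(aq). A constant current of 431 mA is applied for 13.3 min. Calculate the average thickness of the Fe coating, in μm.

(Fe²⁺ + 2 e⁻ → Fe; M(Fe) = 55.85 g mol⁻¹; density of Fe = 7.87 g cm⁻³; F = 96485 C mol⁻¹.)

1.58 μm

Q = I·t = 0.4310 × 798.00 = 343.9 C; n(e⁻) = 0.003565 mol.
n(Fe) = n(e⁻)/2 = 0.001782 mol, so m = 0.001782 × 55.85 = 0.09954 g.
Volume = m/ρ = 0.09954 / 7.87 = 0.01265 cm³.
Thickness = V/A = 0.01265 / 80.1 = 1.58 × 10⁻⁴ cm = 1.58 μm.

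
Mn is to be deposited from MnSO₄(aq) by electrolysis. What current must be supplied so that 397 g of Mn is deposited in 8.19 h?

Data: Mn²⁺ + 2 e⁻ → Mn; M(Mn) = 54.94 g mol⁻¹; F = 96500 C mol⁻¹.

47.3 A

n(Mn) = 397 / 54.94 = 7.226 mol.
n(e⁻) = 2 × 7.226 = 14.45 mol.
Q = n(e⁻)·F = 14.45 × 96500 = 1395000 C.
I = Q/t = 1395000 / 29484 s = 47.3 A.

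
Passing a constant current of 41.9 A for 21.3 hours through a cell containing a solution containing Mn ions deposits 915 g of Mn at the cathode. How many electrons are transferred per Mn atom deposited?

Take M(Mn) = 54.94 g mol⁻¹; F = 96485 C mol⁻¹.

2

Q = I·t = 41.90 A × 76680 s = 3213000 C, so n(e⁻) = 3213000/96485 = 33.30 mol.
n(Mn) deposited = 915 / 54.94 = 16.65 mol.
Electrons per atom = n(e⁻)/n(Mn) = 33.30 / 16.65 = 2.00 ≈ 2, so the ion is Mn²⁺.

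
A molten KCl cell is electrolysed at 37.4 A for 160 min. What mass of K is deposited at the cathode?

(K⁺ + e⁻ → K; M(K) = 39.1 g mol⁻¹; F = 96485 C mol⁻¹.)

Q = I·t = 37.40 A × 9600.0 s = 359000 C.
n(e⁻) = Q/F = 359000 / 96485 = 3.721 mol.
K⁺ + e⁻ → K, so n(K) = n(e⁻)/1 = 3.721 mol.
m = n·M = 3.721 × 39.1 = 145 g.

145 g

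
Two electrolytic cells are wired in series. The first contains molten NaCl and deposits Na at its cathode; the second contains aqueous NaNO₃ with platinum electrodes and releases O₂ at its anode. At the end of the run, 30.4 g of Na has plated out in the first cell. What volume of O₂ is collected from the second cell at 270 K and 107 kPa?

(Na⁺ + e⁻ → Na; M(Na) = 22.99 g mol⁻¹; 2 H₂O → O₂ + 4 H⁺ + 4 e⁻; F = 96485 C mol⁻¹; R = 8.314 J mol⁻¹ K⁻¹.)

n(Na) = 30.4 / 22.99 = 1.322 mol, so n(e⁻) = 1 × 1.322 = 1.322 mol.
The cells are in series, so the same 1.322 mol of electrons passes through the second cell.
2 H₂O → O₂ + 4 H⁺ + 4 e⁻ — 4 mol e⁻ per mol O₂, so n(O₂) = 1.322/4 = 0.3306 mol.
V = nRT/P = (0.3306 × 8.314 × 270) / (107 × 10³) = 0.00694 m³ = 6.94 L.

6.94 L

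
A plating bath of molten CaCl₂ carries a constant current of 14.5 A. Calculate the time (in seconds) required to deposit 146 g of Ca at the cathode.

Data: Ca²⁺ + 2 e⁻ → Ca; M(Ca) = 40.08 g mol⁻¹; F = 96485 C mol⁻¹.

48500 s

n(Ca) = m/M = 146 / 40.08 = 3.643 mol.
Each Ca atom requires 2 electrons, so n(e⁻) = 2 × 3.643 = 7.285 mol.
Q = n(e⁻)·F = 7.285 × 96485 = 702900 C.
t = Q/I = 702900 / 14.50 A = 48480 s.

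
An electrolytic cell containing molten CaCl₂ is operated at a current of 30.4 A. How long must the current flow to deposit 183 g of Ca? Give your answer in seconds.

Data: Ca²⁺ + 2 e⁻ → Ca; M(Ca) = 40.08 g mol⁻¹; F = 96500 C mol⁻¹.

29000 s

n(Ca) = m/M = 183 / 40.08 = 4.566 mol.
Each Ca atom requires 2 electrons, so n(e⁻) = 2 × 4.566 = 9.132 mol.
Q = n(e⁻)·F = 9.132 × 96500 = 881200 C.
t = Q/I = 881200 / 30.40 A = 28990 s.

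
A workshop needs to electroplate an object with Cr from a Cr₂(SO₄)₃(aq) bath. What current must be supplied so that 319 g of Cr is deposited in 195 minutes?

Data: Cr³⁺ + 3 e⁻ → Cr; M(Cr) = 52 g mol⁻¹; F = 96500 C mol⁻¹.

n(Cr) = 319 / 52 = 6.135 mol.
n(e⁻) = 3 × 6.135 = 18.40 mol.
Q = n(e⁻)·F = 18.40 × 96500 = 1776000 C.
I = Q/t = 1776000 / 11700 s = 152 A.

152 A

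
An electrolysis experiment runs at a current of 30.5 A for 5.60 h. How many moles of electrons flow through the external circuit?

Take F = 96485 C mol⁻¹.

6.37 mol

Q = I·t = 30.50 A × 20160 s = 614900 C.
n(e⁻) = Q/F = 614900 / 96485 = 6.37 mol.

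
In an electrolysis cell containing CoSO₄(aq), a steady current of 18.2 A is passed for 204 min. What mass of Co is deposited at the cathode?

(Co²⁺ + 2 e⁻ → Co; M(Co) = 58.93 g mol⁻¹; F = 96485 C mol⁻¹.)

Q = I·t = 18.20 A × 12240 s = 222800 C.
n(e⁻) = Q/F = 222800 / 96485 = 2.309 mol.
Co²⁺ + 2 e⁻ → Co, so n(Co) = n(e⁻)/2 = 1.154 mol.
m = n·M = 1.154 × 58.93 = 68.0 g.

68.0 g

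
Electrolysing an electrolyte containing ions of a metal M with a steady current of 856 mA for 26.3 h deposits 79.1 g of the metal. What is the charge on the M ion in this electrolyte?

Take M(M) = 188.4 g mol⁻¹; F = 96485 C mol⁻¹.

Q = I·t = 0.8560 A × 94680 s = 81050 C, so n(e⁻) = 81050/96485 = 0.8400 mol.
n(M) deposited = 79.1 / 188.4 = 0.4199 mol.
Electrons per atom = n(e⁻)/n(M) = 0.8400 / 0.4199 = 2.00 ≈ 2, so the ion is M²⁺.

+2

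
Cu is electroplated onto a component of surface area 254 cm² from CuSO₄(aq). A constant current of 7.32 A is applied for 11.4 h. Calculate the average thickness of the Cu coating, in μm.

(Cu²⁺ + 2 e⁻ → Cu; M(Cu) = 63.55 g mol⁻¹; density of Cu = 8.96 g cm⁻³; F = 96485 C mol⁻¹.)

435 μm

Q = I·t = 7.320 × 41040 = 300400 C; n(e⁻) = 3.114 mol.
n(Cu) = n(e⁻)/2 = 1.557 mol, so m = 1.557 × 63.55 = 98.93 g.
Volume = m/ρ = 98.93 / 8.96 = 11.04 cm³.
Thickness = V/A = 11.04 / 254 = 0.0435 cm = 435 μm.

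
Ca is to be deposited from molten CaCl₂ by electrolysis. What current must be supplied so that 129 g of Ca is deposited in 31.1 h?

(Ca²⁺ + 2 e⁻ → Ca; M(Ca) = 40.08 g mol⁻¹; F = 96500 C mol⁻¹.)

5.55 A

n(Ca) = 129 / 40.08 = 3.219 mol.
n(e⁻) = 2 × 3.219 = 6.437 mol.
Q = n(e⁻)·F = 6.437 × 96500 = 621200 C.
I = Q/t = 621200 / 111960 s = 5.55 A.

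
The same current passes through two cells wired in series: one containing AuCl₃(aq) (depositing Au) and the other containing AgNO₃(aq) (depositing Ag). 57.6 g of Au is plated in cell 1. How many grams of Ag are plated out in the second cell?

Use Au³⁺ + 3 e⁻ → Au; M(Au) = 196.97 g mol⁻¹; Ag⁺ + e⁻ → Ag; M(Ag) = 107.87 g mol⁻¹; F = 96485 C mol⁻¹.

n(Au) = 57.6 / 196.97 = 0.2924 mol.
Since Au³⁺ + 3 e⁻ → Au, n(e⁻) passed = 3 × 0.2924 = 0.8773 mol.
Cells in series carry the same charge, so the same 0.8773 mol of electrons passes through cell 2.
Ag⁺ + e⁻ → Ag, so n(Ag) = 0.8773 / 1 = 0.8773 mol.
m(Ag) = 0.8773 × 107.87 = 94.6 g.

94.6 g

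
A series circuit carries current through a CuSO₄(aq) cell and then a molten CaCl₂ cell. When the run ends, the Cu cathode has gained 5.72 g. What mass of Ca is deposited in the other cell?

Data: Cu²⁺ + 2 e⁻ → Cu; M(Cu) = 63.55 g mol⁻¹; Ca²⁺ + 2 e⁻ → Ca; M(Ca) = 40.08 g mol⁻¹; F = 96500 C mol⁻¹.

3.61 g

n(Cu) = 5.72 / 63.55 = 0.09001 mol.
Since Cu²⁺ + 2 e⁻ → Cu, n(e⁻) passed = 2 × 0.09001 = 0.1800 mol.
Cells in series carry the same charge, so the same 0.1800 mol of electrons passes through cell 2.
Ca²⁺ + 2 e⁻ → Ca, so n(Ca) = 0.1800 / 2 = 0.09001 mol.
m(Ca) = 0.09001 × 40.08 = 3.61 g.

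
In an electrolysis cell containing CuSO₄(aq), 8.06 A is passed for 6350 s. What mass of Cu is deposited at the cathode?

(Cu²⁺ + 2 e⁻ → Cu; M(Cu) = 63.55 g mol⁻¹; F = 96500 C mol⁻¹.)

16.9 g

Q = I·t = 8.060 A × 6350.0 s = 51180 C.
n(e⁻) = Q/F = 51180 / 96500 = 0.5304 mol.
Cu²⁺ + 2 e⁻ → Cu, so n(Cu) = n(e⁻)/2 = 0.2652 mol.
m = n·M = 0.2652 × 63.55 = 16.9 g.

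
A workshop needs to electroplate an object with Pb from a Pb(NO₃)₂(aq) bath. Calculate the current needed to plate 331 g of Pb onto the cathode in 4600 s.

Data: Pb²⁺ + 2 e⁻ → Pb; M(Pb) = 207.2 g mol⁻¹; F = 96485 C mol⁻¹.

n(Pb) = 331 / 207.2 = 1.597 mol.
n(e⁻) = 2 × 1.597 = 3.195 mol.
Q = n(e⁻)·F = 3.195 × 96485 = 308300 C.
I = Q/t = 308300 / 4600.0 s = 67.0 A.

67.0 A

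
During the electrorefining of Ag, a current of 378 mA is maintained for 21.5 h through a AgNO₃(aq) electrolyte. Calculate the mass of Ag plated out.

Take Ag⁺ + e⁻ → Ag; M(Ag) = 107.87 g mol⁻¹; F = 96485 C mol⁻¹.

32.7 g

Q = I·t = 0.3780 A × 77400 s = 29260 C.
n(e⁻) = Q/F = 29260 / 96485 = 0.3032 mol.
Ag⁺ + e⁻ → Ag, so n(Ag) = n(e⁻)/1 = 0.3032 mol.
m = n·M = 0.3032 × 107.87 = 32.7 g.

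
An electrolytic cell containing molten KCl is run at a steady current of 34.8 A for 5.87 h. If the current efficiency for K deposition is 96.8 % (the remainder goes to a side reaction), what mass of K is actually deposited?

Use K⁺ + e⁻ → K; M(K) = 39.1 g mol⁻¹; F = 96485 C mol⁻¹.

Q = I·t = 34.80 × 21132 = 735400 C.
n(e⁻) = 735400/96485 = 7.622 mol; theoretically n(K) = 7.622/1 = 7.622 mol, m_theo = 298.0 g.
At 96.8 % efficiency, m_actual = 0.968 × 298.0 = 288 g.

288 g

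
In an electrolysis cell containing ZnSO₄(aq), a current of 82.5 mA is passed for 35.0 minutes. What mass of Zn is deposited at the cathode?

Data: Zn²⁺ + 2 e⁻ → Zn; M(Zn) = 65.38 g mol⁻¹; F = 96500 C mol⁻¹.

0.0587 g

Q = I·t = 0.08250 A × 2100.0 s = 173.2 C.
n(e⁻) = Q/F = 173.2 / 96500 = 0.001795 mol.
Zn²⁺ + 2 e⁻ → Zn, so n(Zn) = n(e⁻)/2 = 0.0008977 mol.
m = n·M = 0.0008977 × 65.38 = 0.0587 g.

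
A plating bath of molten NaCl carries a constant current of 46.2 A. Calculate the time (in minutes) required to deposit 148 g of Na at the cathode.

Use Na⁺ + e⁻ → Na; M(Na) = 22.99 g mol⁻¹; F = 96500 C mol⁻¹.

224 min

n(Na) = m/M = 148 / 22.99 = 6.438 mol.
Each Na atom requires 1 electron, so n(e⁻) = 1 × 6.438 = 6.438 mol.
Q = n(e⁻)·F = 6.438 × 96500 = 621200 C.
t = Q/I = 621200 / 46.20 A = 13450 s = 224 min.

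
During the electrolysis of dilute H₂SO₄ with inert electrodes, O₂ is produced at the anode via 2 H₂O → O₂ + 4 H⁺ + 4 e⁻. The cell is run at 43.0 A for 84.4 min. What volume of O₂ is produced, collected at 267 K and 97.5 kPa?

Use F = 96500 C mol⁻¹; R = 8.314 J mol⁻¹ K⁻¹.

Q = I·t = 43.00 A × 5064.0 s = 217800 C.
n(e⁻) = Q/F = 217800 / 96500 = 2.256 mol.
4 electrons are transferred per O₂ molecule, so n(O₂) = 2.256 / 4 = 0.5641 mol.
V = nRT/P = (0.5641 × 8.314 × 267) / (97.5 × 10³ Pa) = 0.0128 m³ = 12.8 L.

12.8 L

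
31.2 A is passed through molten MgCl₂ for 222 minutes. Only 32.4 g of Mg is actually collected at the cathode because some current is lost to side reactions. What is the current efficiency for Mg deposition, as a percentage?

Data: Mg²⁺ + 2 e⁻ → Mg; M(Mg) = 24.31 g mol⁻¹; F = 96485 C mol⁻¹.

Q = I·t = 31.20 × 13320 = 415600 C; n(e⁻) = 415600/96485 = 4.307 mol.
Theoretical n(Mg) = n(e⁻)/2 = 2.154 mol, i.e. m_theo = 2.154 × 24.31 = 52.35 g.
Efficiency = m_actual / m_theo = 32.4 / 52.35 = 61.9 %.

61.9 %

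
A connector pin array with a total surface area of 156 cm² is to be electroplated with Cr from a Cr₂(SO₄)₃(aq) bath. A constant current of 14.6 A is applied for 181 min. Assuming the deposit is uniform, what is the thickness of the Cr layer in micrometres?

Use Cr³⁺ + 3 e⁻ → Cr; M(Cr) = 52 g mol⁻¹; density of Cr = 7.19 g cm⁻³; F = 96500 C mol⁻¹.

Q = I·t = 14.60 × 10860 = 158600 C; n(e⁻) = 1.643 mol.
n(Cr) = n(e⁻)/3 = 0.5477 mol, so m = 0.5477 × 52 = 28.48 g.
Volume = m/ρ = 28.48 / 7.19 = 3.961 cm³.
Thickness = V/A = 3.961 / 156 = 0.0254 cm = 254 μm.

254 μm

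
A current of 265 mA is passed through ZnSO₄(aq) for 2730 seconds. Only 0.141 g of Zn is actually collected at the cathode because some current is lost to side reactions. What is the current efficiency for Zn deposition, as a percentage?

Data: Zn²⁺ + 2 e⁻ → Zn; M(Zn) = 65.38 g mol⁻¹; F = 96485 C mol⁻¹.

57.5 %

Q = I·t = 0.2650 × 2730.0 = 723.4 C; n(e⁻) = 723.4/96485 = 0.007498 mol.
Theoretical n(Zn) = n(e⁻)/2 = 0.003749 mol, i.e. m_theo = 0.003749 × 65.38 = 0.2451 g.
Efficiency = m_actual / m_theo = 0.141 / 0.2451 = 57.5 %.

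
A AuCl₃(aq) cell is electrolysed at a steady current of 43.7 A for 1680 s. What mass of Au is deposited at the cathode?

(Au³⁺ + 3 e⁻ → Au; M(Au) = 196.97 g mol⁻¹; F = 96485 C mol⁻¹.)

50.0 g

Q = I·t = 43.70 A × 1680.0 s = 73420 C.
n(e⁻) = Q/F = 73420 / 96485 = 0.7609 mol.
Au³⁺ + 3 e⁻ → Au, so n(Au) = n(e⁻)/3 = 0.2536 mol.
m = n·M = 0.2536 × 196.97 = 50.0 g.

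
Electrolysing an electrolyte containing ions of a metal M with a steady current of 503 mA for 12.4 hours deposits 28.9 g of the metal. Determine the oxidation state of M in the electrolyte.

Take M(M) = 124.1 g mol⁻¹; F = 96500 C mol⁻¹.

+1

Q = I·t = 0.5030 A × 44640 s = 22450 C, so n(e⁻) = 22450/96500 = 0.2327 mol.
n(M) deposited = 28.9 / 124.1 = 0.2329 mol.
Electrons per atom = n(e⁻)/n(M) = 0.2327 / 0.2329 = 0.999 ≈ 1, so the ion is M⁺.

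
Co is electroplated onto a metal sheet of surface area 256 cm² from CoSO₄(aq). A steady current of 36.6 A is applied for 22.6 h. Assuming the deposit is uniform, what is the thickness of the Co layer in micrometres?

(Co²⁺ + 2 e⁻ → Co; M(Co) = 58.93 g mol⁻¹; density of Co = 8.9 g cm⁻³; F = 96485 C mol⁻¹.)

Q = I·t = 36.60 × 81360 = 2978000 C; n(e⁻) = 30.86 mol.
n(Co) = n(e⁻)/2 = 15.43 mol, so m = 15.43 × 58.93 = 909.4 g.
Volume = m/ρ = 909.4 / 8.9 = 102.2 cm³.
Thickness = V/A = 102.2 / 256 = 0.399 cm = 3990 μm.

3990 μm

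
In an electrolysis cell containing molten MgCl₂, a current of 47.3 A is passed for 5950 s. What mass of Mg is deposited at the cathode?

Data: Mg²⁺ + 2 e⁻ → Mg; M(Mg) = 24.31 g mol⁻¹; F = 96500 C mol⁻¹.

35.4 g

Q = I·t = 47.30 A × 5950.0 s = 281400 C.
n(e⁻) = Q/F = 281400 / 96500 = 2.916 mol.
Mg²⁺ + 2 e⁻ → Mg, so n(Mg) = n(e⁻)/2 = 1.458 mol.
m = n·M = 1.458 × 24.31 = 35.4 g.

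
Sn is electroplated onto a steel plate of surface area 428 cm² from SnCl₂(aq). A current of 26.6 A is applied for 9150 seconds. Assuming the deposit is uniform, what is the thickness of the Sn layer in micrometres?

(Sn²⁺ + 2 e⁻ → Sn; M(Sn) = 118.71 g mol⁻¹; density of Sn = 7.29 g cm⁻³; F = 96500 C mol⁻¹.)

Q = I·t = 26.60 × 9150.0 = 243400 C; n(e⁻) = 2.522 mol.
n(Sn) = n(e⁻)/2 = 1.261 mol, so m = 1.261 × 118.71 = 149.7 g.
Volume = m/ρ = 149.7 / 7.29 = 20.54 cm³.
Thickness = V/A = 20.54 / 428 = 0.0480 cm = 480 μm.

480 μm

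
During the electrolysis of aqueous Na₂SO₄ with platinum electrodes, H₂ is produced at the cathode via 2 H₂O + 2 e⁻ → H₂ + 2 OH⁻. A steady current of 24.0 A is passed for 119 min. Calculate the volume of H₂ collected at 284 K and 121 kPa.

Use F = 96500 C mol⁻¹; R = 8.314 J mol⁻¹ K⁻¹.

17.3 L

Q = I·t = 24.00 A × 7140.0 s = 171400 C.
n(e⁻) = Q/F = 171400 / 96500 = 1.776 mol.
2 electrons are transferred per H₂ molecule, so n(H₂) = 1.776 / 2 = 0.8879 mol.
V = nRT/P = (0.8879 × 8.314 × 284) / (121 × 10³ Pa) = 0.0173 m³ = 17.3 L.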